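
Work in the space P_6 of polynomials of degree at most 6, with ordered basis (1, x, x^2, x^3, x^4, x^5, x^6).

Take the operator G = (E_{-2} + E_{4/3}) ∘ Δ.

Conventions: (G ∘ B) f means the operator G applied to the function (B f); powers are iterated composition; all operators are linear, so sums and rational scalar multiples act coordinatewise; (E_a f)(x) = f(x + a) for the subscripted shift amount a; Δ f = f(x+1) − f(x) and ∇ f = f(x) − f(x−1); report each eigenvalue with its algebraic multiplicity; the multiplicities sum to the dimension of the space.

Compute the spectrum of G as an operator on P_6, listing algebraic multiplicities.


image of 1: 0
image of x: 2
image of x^2: 4x + 2/3
image of x^3: 6x^2 + 2x + 52/3
image of x^4: 8x^3 + 4x^2 + (208/3)x + 310/27
image of x^5: 10x^4 + (20/3)x^3 + (520/3)x^2 + (1550/27)x + 7772/81
image of x^6: 12x^5 + 10x^4 + (1040/3)x^3 + (1550/9)x^2 + (15544/27)x + 7514/81
the matrix is upper triangular; its diagonal is (0, 0, 0, 0, 0, 0, 0)
for a triangular matrix the eigenvalues are the diagonal entries, with algebraic multiplicity their repetition count

λ = 0 (multiplicity 7)


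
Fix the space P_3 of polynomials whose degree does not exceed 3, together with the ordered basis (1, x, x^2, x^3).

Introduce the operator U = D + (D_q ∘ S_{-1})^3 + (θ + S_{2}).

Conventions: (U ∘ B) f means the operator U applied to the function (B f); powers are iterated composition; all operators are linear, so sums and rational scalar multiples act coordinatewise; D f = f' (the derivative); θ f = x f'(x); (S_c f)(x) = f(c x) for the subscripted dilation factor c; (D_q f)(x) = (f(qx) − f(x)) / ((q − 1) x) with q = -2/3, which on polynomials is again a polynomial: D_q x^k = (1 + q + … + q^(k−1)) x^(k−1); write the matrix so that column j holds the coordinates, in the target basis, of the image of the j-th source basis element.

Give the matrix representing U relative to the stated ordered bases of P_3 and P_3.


the matrix is [[1, 1, 0, 7/27]; [0, 3, 2, 0]; [0, 0, 6, 3]; [0, 0, 0, 11]] (rows listed top to bottom)

image of 1: 1
image of x: 3x + 1
image of x^2: 6x^2 + 2x
image of x^3: 11x^3 + 3x^2 + 7/27
each image's coordinates form column j of the matrix


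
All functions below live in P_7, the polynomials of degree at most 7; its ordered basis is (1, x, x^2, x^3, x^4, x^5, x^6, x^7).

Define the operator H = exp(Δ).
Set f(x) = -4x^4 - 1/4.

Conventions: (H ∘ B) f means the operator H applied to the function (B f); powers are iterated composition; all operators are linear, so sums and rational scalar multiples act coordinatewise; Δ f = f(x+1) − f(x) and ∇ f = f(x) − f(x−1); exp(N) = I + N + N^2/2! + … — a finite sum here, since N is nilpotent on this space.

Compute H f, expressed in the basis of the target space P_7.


the image equals g(x) = -4x^4 - 16x^3 - 48x^2 - 80x - 241/4

order-1 term: -16x^3 - 24x^2 - 16x - 4
order-2 term: -24x^2 - 48x - 28
order-3 term: -16x - 24
order-4 term: -4
the series for exp(Δ) f terminates at order 4
exp(Δ) f = -4x^4 - 16x^3 - 48x^2 - 80x - 241/4


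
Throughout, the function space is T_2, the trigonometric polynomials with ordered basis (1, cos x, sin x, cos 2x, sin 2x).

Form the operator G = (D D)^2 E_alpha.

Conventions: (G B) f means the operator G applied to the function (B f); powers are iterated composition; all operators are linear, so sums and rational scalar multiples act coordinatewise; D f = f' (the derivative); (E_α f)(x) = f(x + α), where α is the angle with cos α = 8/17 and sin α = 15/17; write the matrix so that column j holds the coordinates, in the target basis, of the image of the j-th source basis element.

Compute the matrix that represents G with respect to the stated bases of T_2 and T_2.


the matrix is [[0, 0, 0, 0, 0]; [0, 8/17, 15/17, 0, 0]; [0, -15/17, 8/17, 0, 0]; [0, 0, 0, -2576/289, 3840/289]; [0, 0, 0, -3840/289, -2576/289]] (rows listed top to bottom)

image of 1: 0
image of cos x: (8/17)cos x - (15/17)sin x
image of sin x: (15/17)cos x + (8/17)sin x
image of cos 2x: -(2576/289)cos 2x - (3840/289)sin 2x
image of sin 2x: (3840/289)cos 2x - (2576/289)sin 2x
each image's coordinates form column j of the matrix


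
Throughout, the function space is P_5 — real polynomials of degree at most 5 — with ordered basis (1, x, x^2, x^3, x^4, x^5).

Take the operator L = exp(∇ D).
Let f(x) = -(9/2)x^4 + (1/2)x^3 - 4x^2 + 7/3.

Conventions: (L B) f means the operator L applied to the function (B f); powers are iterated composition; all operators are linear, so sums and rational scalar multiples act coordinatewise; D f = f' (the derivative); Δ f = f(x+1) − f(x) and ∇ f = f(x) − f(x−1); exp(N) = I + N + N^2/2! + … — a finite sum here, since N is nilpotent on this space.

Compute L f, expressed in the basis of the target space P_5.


the image equals g(x) = -(9/2)x^4 + (1/2)x^3 - 58x^2 + 57x - 475/6

order-1 term: -54x^2 + 57x - 55/2
order-2 term: -54
the series for exp(∇ D) f terminates at order 2
exp(∇ D) f = -(9/2)x^4 + (1/2)x^3 - 58x^2 + 57x - 475/6


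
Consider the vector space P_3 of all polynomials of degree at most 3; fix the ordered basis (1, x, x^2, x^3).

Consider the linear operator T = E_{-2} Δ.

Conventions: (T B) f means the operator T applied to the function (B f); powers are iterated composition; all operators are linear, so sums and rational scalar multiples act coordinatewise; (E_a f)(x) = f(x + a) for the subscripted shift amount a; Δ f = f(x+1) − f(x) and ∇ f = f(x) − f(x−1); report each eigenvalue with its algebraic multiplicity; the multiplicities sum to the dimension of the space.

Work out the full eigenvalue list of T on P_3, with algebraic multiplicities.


λ = 0 (multiplicity 4)

image of 1: 0
image of x: 1
image of x^2: 2x - 3
image of x^3: 3x^2 - 9x + 7
the matrix is upper triangular; its diagonal is (0, 0, 0, 0)
for a triangular matrix the eigenvalues are the diagonal entries, with algebraic multiplicity their repetition count


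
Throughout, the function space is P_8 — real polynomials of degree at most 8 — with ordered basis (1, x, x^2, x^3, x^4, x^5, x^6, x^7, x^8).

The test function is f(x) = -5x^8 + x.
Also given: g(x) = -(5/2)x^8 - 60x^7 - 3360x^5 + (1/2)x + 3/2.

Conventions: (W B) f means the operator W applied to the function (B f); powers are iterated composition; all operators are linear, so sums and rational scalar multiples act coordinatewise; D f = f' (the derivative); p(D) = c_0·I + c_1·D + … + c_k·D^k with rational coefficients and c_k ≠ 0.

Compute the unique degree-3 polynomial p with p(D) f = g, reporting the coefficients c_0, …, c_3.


p(D) = (1/2)·I + (3/2)·D + 2·D^3, i.e. c_0 = 1/2, c_1 = 3/2, c_2 = 0, c_3 = 2

D^0 f = -5x^8 + x
D^1 f = -40x^7 + 1
D^2 f = -280x^6
D^3 f = -1680x^5
matching coefficients of g against c_0 f + c_1 Df + … from the top degree down determines the c_i
solution: c_0 = 1/2, c_1 = 3/2, c_2 = 0, c_3 = 2


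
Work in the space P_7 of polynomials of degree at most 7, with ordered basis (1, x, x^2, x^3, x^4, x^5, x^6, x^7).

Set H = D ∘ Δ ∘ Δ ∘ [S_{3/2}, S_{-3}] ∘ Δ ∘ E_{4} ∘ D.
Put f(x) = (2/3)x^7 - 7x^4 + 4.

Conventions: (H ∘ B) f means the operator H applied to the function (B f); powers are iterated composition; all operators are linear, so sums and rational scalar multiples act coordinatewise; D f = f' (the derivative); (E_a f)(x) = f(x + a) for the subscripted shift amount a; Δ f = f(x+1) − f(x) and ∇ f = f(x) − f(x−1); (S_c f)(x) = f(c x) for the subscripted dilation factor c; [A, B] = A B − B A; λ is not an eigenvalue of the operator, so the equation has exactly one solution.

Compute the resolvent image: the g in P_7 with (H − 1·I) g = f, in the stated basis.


write g with unknown coordinates in the stated basis and equate coefficients in (H − 1·I) g = f
solving from the highest basis element down gives g = -(2/3)x^7 + 7x^4 - 4
check: H g = 0
so H g − 1·g = (2/3)x^7 - 7x^4 + 4 = f ✓

g(x) = -(2/3)x^7 + 7x^4 - 4


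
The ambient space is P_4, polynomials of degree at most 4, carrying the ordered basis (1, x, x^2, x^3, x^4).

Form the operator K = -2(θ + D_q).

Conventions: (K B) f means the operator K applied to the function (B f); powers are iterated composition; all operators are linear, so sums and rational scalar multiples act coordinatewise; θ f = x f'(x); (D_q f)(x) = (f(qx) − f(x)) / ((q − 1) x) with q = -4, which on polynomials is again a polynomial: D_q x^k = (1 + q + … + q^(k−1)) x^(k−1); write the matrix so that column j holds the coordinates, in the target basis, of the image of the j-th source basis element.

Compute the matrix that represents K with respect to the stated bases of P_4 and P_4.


image of 1: 0
image of x: -2x - 2
image of x^2: -4x^2 + 6x
image of x^3: -6x^3 - 26x^2
image of x^4: -8x^4 + 102x^3
each image's coordinates form column j of the matrix

the matrix is [[0, -2, 0, 0, 0]; [0, -2, 6, 0, 0]; [0, 0, -4, -26, 0]; [0, 0, 0, -6, 102]; [0, 0, 0, 0, -8]] (rows listed top to bottom)


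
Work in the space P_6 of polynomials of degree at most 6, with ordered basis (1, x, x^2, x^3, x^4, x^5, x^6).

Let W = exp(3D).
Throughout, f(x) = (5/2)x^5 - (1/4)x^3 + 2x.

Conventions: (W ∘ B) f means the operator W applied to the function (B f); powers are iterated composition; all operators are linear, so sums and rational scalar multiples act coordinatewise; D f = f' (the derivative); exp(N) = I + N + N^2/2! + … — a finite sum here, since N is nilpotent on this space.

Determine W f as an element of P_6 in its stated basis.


order-1 term: (75/2)x^4 - (9/4)x^2 + 6
order-2 term: 225x^3 - (27/4)x
order-3 term: 675x^2 - 27/4
order-4 term: (2025/2)x
order-5 term: 1215/2
the series for exp(3D) f terminates at order 5
exp(3D) f = (5/2)x^5 + (75/2)x^4 + (899/4)x^3 + (2691/4)x^2 + (4031/4)x + 2427/4

the result is g(x) = (5/2)x^5 + (75/2)x^4 + (899/4)x^3 + (2691/4)x^2 + (4031/4)x + 2427/4


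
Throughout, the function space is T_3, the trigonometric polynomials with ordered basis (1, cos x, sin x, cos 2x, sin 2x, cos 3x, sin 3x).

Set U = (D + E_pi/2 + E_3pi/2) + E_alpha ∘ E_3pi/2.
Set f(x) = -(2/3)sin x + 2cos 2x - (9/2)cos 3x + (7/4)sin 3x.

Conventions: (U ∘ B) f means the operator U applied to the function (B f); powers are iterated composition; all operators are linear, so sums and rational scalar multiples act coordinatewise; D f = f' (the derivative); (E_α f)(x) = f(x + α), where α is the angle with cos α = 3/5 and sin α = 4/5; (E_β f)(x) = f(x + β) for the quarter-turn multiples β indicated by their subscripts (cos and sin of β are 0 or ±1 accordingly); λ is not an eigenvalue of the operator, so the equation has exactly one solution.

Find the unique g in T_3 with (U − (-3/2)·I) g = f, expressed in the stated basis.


write g with unknown coordinates in the stated basis and equate coefficients in (U − (-3/2)·I) g = f
solving from the highest basis element down gives g = (16/327)cos x - (92/327)sin x - (44/113)cos 2x + (208/113)sin 2x - (4389/2789)cos 3x - (7279/5578)sin 3x
check: U g = -(8/109)cos x - (80/327)sin x + (292/113)cos 2x - (312/113)sin 2x - (5967/2789)cos 3x + (10340/2789)sin 3x
so U g − (-3/2)·g = -(2/3)sin x + 2cos 2x - (9/2)cos 3x + (7/4)sin 3x = f ✓

the result is g(x) = (16/327)cos x - (92/327)sin x - (44/113)cos 2x + (208/113)sin 2x - (4389/2789)cos 3x - (7279/5578)sin 3x


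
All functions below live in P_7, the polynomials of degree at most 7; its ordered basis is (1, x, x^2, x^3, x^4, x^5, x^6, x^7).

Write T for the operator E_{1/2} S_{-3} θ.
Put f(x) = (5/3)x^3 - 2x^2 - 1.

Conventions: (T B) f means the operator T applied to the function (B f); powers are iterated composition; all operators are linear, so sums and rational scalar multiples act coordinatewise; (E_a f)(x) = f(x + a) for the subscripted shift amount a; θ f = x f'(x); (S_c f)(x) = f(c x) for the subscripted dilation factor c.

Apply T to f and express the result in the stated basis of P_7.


the image equals g(x) = -135x^3 - (477/2)x^2 - (549/4)x - 207/8

θ f = 5x^3 - 4x^2
S_{-3} θ f = -135x^3 - 36x^2
E_{1/2} S_{-3} θ f = -135x^3 - (477/2)x^2 - (549/4)x - 207/8


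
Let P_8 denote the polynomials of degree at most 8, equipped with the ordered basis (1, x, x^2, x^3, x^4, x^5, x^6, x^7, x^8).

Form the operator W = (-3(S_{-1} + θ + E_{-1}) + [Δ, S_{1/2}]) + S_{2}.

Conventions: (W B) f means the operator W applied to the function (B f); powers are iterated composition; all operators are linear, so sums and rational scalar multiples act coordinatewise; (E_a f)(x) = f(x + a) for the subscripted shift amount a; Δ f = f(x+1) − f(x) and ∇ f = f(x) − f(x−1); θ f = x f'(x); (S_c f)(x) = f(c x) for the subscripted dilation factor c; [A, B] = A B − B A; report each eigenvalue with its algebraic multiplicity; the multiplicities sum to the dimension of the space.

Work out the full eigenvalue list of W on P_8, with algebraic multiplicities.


λ = -8 (multiplicity 1), λ = -5 (multiplicity 1), λ = -2 (multiplicity 1), λ = -1 (multiplicity 2), λ = 17 (multiplicity 1), λ = 40 (multiplicity 1), λ = 107 (multiplicity 1), λ = 226 (multiplicity 1)

image of 1: -5
image of x: -x + 5/2
image of x^2: -8x^2 + (11/2)x - 15/4
image of x^3: -x^3 + (69/8)x^2 - (81/8)x + 17/8
image of x^4: -2x^4 + (47/4)x^3 - (153/8)x^2 + (41/4)x - 63/16
image of x^5: 17x^5 + (475/32)x^4 - (495/16)x^3 + (445/16)x^2 - (555/32)x + 65/32
image of x^6: 40x^6 + (573/32)x^5 - (2925/64)x^4 + (925/16)x^3 - (3105/64)x^2 + (483/32)x - 255/64
image of x^7: 107x^7 + (2681/128)x^6 - (8127/128)x^5 + (13195/128)x^4 - (13965/128)x^3 + (7413/128)x^2 - (3129/128)x + 257/128
image of x^8: 226x^8 + (767/32)x^7 - (5397/64)x^6 + (5327/32)x^5 - (27405/128)x^4 + (5159/32)x^3 - (5817/64)x^2 + (641/32)x - 1023/256
the matrix is upper triangular; its diagonal is (-5, -1, -8, -1, -2, 17, 40, 107, 226)
for a triangular matrix the eigenvalues are the diagonal entries, with algebraic multiplicity their repetition count


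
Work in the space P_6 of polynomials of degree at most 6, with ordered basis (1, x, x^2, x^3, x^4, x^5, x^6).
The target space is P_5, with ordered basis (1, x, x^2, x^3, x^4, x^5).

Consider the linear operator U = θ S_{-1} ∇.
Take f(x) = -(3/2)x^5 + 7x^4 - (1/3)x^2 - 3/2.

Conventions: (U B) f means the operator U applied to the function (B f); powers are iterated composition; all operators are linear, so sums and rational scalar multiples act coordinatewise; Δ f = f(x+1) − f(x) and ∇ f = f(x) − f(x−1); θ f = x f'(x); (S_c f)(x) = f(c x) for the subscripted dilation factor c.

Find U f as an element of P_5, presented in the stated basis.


the result is g(x) = -30x^4 - 129x^3 - 114x^2 - (209/6)x

∇ f = -(15/2)x^4 + 43x^3 - 57x^2 + (209/6)x - 49/6
S_{-1} ∇ f = -(15/2)x^4 - 43x^3 - 57x^2 - (209/6)x - 49/6
θ S_{-1} ∇ f = -30x^4 - 129x^3 - 114x^2 - (209/6)x


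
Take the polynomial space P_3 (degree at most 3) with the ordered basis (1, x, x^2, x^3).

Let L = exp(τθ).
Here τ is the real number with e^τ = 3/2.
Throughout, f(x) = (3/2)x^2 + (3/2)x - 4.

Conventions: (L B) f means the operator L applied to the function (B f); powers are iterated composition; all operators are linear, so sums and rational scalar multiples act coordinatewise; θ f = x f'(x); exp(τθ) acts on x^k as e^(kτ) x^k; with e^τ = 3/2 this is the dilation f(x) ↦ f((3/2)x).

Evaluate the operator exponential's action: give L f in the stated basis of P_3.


exp(τθ) x^k = e^(kτ) x^k; with e^τ = 3/2 this sends x^k to (3/2)^k x^k
x ↦ 3/2 x
x^2 ↦ 9/4 x^2
applying this coordinatewise to f: exp(τθ) f = (27/8)x^2 + (9/4)x - 4

the image equals g(x) = (27/8)x^2 + (9/4)x - 4


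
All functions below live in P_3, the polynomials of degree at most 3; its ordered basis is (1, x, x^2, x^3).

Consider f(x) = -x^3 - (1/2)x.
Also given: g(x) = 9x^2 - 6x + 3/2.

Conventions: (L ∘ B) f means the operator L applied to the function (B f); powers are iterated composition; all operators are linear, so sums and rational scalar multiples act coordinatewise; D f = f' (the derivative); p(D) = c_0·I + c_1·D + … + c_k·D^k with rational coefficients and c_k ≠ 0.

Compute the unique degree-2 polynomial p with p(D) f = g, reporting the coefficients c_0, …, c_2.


p(D) = -3·D + D^2, i.e. c_0 = 0, c_1 = -3, c_2 = 1

D^0 f = -x^3 - (1/2)x
D^1 f = -3x^2 - 1/2
D^2 f = -6x
matching coefficients of g against c_0 f + c_1 Df + … from the top degree down determines the c_i
solution: c_0 = 0, c_1 = -3, c_2 = 1


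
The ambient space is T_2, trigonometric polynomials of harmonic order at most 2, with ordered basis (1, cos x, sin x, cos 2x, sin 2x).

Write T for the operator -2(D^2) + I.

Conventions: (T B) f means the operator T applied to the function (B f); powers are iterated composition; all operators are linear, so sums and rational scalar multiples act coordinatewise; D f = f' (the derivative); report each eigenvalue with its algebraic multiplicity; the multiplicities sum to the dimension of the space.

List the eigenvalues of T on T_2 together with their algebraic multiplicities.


λ = 1 (multiplicity 1), λ = 3 (multiplicity 2), λ = 9 (multiplicity 2)

image of 1: 1
image of cos x: 3cos x
image of sin x: 3sin x
image of cos 2x: 9cos 2x
image of sin 2x: 9sin 2x
the matrix is diagonal; its diagonal is (1, 3, 3, 9, 9)
for a triangular matrix the eigenvalues are the diagonal entries, with algebraic multiplicity their repetition count


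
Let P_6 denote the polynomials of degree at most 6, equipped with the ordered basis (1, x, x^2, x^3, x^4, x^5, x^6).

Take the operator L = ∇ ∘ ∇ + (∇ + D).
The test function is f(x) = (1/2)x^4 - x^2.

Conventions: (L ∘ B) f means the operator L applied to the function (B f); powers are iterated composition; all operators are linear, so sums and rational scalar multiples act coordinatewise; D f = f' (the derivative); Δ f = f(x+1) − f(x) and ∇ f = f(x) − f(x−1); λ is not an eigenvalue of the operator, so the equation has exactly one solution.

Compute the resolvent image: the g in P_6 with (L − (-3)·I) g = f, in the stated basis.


write g with unknown coordinates in the stated basis and equate coefficients in (L − (-3)·I) g = f
solving from the highest basis element down gives g = (1/6)x^4 - (4/9)x^3 + (2/9)x^2 + (34/27)x - 385/162
check: L g = (4/3)x^3 - (5/3)x^2 - (34/9)x + 385/54
so L g − (-3)·g = (1/2)x^4 - x^2 = f ✓

g(x) = (1/6)x^4 - (4/9)x^3 + (2/9)x^2 + (34/27)x - 385/162


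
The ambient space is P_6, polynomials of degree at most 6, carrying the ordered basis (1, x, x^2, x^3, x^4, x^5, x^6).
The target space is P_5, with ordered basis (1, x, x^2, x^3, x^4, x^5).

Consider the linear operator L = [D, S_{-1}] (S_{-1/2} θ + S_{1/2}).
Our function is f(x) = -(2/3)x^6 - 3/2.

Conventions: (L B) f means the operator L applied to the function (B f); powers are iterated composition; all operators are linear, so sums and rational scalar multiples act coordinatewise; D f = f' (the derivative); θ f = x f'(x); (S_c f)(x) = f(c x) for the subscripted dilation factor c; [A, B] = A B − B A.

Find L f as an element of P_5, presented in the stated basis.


the image equals g(x) = -(7/8)x^5

θ f = -4x^6
S_{-1/2} θ f = -(1/16)x^6
S_{1/2} f = -(1/96)x^6 - 3/2
(S_{-1/2} θ + S_{1/2}) f = -(7/96)x^6 - 3/2
S_{-1} (S_{-1/2} θ + S_{1/2}) f = -(7/96)x^6 - 3/2
D S_{-1} (S_{-1/2} θ + S_{1/2}) f = -(7/16)x^5
D (S_{-1/2} θ + S_{1/2}) f = -(7/16)x^5
S_{-1} D (S_{-1/2} θ + S_{1/2}) f = (7/16)x^5
[D, S_{-1}] (S_{-1/2} θ + S_{1/2}) f = -(7/8)x^5


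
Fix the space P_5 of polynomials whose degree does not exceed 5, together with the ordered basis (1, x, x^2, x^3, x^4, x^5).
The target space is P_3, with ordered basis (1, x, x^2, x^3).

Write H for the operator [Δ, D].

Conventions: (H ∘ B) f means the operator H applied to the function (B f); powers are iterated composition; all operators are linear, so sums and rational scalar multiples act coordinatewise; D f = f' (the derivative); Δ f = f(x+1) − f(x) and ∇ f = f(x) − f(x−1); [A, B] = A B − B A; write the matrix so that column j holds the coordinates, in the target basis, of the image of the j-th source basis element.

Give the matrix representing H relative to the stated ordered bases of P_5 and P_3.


image of 1: 0
image of x: 0
image of x^2: 0
image of x^3: 0
image of x^4: 0
image of x^5: 0
each image's coordinates form column j of the matrix

the matrix is [[0, 0, 0, 0, 0, 0]; [0, 0, 0, 0, 0, 0]; [0, 0, 0, 0, 0, 0]; [0, 0, 0, 0, 0, 0]] (rows listed top to bottom)


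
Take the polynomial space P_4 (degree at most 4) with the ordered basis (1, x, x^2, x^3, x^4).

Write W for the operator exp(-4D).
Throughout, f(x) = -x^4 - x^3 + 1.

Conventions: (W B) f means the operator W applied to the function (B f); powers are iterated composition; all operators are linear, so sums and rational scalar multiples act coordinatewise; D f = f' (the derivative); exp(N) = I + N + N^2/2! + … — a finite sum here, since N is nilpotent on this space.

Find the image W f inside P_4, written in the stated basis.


order-1 term: 16x^3 + 12x^2
order-2 term: -96x^2 - 48x
order-3 term: 256x + 64
order-4 term: -256
the series for exp(-4D) f terminates at order 4
exp(-4D) f = -x^4 + 15x^3 - 84x^2 + 208x - 191

the result is g(x) = -x^4 + 15x^3 - 84x^2 + 208x - 191


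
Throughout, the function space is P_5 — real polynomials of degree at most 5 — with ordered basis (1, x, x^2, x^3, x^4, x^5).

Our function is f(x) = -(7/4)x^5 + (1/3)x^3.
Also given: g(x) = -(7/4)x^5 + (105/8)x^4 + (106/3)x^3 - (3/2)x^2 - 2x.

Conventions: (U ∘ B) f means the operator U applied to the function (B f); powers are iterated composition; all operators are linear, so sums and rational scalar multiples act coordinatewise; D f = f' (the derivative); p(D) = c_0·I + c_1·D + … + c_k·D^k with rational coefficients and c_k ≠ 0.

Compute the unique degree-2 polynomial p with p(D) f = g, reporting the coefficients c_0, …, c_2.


c_0 = 1, c_1 = -3/2, c_2 = -1

D^0 f = -(7/4)x^5 + (1/3)x^3
D^1 f = -(35/4)x^4 + x^2
D^2 f = -35x^3 + 2x
matching coefficients of g against c_0 f + c_1 Df + … from the top degree down determines the c_i
solution: c_0 = 1, c_1 = -3/2, c_2 = -1


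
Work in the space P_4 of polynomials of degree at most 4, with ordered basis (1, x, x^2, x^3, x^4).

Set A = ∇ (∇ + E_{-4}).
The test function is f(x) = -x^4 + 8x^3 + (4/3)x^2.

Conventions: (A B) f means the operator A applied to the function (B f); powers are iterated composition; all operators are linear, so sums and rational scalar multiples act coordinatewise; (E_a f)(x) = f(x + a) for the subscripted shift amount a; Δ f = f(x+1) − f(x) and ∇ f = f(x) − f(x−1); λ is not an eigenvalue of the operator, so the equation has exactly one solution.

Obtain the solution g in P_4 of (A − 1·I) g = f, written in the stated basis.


write g with unknown coordinates in the stated basis and equate coefficients in (A − 1·I) g = f
solving from the highest basis element down gives g = x^4 - 4x^3 - (166/3)x^2 + (580/3)x + 17/3
check: A g = 4x^3 - 54x^2 + (580/3)x + 17/3
so A g − 1·g = -x^4 + 8x^3 + (4/3)x^2 = f ✓

g(x) = x^4 - 4x^3 - (166/3)x^2 + (580/3)x + 17/3


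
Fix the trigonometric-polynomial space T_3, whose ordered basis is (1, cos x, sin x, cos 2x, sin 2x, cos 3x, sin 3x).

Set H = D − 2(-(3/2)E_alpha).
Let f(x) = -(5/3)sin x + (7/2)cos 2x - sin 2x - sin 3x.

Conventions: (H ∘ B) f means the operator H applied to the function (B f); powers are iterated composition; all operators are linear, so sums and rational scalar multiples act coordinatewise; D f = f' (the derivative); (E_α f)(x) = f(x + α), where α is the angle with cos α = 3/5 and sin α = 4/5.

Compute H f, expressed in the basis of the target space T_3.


the result is g(x) = -(17/3)cos x - 3sin x - (391/50)cos 2x - (406/25)sin 2x - (507/125)cos 3x + (351/125)sin 3x

D f = -(5/3)cos x - 2cos 2x - 7sin 2x - 3cos 3x
E_alpha f = -(4/3)cos x - sin x - (97/50)cos 2x - (77/25)sin 2x - (44/125)cos 3x + (117/125)sin 3x
(-(3/2)E_alpha) f = 2cos x + (3/2)sin x + (291/100)cos 2x + (231/50)sin 2x + (66/125)cos 3x - (351/250)sin 3x
(-2(-(3/2)E_alpha)) f = -4cos x - 3sin x - (291/50)cos 2x - (231/25)sin 2x - (132/125)cos 3x + (351/125)sin 3x
(D − 2(-(3/2)E_alpha)) f = -(17/3)cos x - 3sin x - (391/50)cos 2x - (406/25)sin 2x - (507/125)cos 3x + (351/125)sin 3x


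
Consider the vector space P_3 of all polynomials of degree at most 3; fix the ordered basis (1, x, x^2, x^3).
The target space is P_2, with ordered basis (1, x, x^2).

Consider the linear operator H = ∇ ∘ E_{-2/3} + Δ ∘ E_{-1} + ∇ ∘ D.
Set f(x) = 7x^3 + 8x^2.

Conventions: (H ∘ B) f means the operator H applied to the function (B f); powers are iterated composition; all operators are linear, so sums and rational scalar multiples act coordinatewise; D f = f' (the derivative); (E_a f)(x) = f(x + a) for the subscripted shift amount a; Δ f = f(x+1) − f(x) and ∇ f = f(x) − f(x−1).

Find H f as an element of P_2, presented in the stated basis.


E_{-2/3} f = 7x^3 - 6x^2 - (4/3)x + 40/27
∇ E_{-2/3} f = 21x^2 - 33x + 35/3
E_{-1} f = 7x^3 - 13x^2 + 5x + 1
Δ E_{-1} f = 21x^2 - 5x - 1
D f = 21x^2 + 16x
∇ D f = 42x - 5
(∇ ∘ E_{-2/3} + Δ ∘ E_{-1} + ∇ ∘ D) f = 42x^2 + 4x + 17/3

the image equals g(x) = 42x^2 + 4x + 17/3


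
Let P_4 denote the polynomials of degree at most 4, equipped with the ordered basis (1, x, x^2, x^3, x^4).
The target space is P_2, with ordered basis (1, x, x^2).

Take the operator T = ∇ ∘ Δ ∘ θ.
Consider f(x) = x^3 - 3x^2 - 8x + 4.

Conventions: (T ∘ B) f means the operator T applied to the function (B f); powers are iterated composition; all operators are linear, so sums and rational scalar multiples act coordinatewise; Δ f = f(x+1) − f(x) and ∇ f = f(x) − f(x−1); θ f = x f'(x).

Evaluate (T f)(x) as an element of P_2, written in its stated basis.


θ f = 3x^3 - 6x^2 - 8x
Δ θ f = 9x^2 - 3x - 11
∇ Δ θ f = 18x - 12

the image equals g(x) = 18x - 12


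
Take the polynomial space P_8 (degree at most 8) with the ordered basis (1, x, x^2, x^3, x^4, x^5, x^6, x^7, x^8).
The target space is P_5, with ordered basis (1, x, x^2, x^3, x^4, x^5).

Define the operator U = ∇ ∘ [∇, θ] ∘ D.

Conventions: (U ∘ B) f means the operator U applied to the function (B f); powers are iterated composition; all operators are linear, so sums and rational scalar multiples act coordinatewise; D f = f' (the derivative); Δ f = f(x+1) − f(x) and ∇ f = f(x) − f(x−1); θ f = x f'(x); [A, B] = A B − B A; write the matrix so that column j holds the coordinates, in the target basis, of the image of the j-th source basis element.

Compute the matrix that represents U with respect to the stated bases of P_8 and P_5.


the matrix is [[0, 0, 0, 6, -36, 140, -450, 1302, -3528]; [0, 0, 0, 0, 24, -180, 840, -3150, 10416]; [0, 0, 0, 0, 0, 60, -540, 2940, -12600]; [0, 0, 0, 0, 0, 0, 120, -1260, 7840]; [0, 0, 0, 0, 0, 0, 0, 210, -2520]; [0, 0, 0, 0, 0, 0, 0, 0, 336]] (rows listed top to bottom)

image of 1: 0
image of x: 0
image of x^2: 0
image of x^3: 6
image of x^4: 24x - 36
image of x^5: 60x^2 - 180x + 140
image of x^6: 120x^3 - 540x^2 + 840x - 450
image of x^7: 210x^4 - 1260x^3 + 2940x^2 - 3150x + 1302
image of x^8: 336x^5 - 2520x^4 + 7840x^3 - 12600x^2 + 10416x - 3528
each image's coordinates form column j of the matrix


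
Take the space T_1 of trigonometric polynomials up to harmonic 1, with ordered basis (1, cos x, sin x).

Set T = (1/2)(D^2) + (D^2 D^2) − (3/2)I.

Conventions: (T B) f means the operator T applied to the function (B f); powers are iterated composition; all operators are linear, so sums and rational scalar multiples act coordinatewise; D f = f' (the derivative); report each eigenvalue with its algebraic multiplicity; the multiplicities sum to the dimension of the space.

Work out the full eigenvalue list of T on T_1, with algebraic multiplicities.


λ = -3/2 (multiplicity 1), λ = -1 (multiplicity 2)

image of 1: -3/2
image of cos x: -cos x
image of sin x: -sin x
the matrix is diagonal; its diagonal is (-3/2, -1, -1)
for a triangular matrix the eigenvalues are the diagonal entries, with algebraic multiplicity their repetition count


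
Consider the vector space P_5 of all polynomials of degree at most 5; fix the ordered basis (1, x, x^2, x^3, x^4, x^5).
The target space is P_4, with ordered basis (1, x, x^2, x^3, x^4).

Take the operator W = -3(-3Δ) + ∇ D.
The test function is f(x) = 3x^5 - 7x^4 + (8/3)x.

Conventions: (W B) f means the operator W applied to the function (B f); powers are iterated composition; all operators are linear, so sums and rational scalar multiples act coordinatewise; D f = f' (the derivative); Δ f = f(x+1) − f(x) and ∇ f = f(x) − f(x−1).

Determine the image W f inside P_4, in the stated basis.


the image equals g(x) = 135x^4 + 78x^3 - 282x^2 + 27x - 55

Δ f = 15x^4 + 2x^3 - 12x^2 - 13x - 4/3
(-3Δ) f = -45x^4 - 6x^3 + 36x^2 + 39x + 4
(-3(-3Δ)) f = 135x^4 + 18x^3 - 108x^2 - 117x - 12
D f = 15x^4 - 28x^3 + 8/3
∇ D f = 60x^3 - 174x^2 + 144x - 43
(-3(-3Δ) + ∇ D) f = 135x^4 + 78x^3 - 282x^2 + 27x - 55


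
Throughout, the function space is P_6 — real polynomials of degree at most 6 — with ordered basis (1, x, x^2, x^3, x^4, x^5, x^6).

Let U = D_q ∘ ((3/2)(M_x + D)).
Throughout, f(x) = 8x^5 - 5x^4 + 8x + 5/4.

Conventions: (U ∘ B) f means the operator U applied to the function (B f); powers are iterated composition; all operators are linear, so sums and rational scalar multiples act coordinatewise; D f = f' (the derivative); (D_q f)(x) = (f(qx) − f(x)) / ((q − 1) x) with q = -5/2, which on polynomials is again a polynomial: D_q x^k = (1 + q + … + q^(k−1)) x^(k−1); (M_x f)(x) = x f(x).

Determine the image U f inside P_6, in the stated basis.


g(x) = -(6669/8)x^5 - (6765/32)x^4 - (1305/2)x^3 - (285/2)x^2 - 18x + 15/8

M_x f = 8x^6 - 5x^5 + 8x^2 + (5/4)x
D f = 40x^4 - 20x^3 + 8
(M_x + D) f = 8x^6 - 5x^5 + 40x^4 - 20x^3 + 8x^2 + (5/4)x + 8
((3/2)(M_x + D)) f = 12x^6 - (15/2)x^5 + 60x^4 - 30x^3 + 12x^2 + (15/8)x + 12
D_q ((3/2)(M_x + D)) f = -(6669/8)x^5 - (6765/32)x^4 - (1305/2)x^3 - (285/2)x^2 - 18x + 15/8


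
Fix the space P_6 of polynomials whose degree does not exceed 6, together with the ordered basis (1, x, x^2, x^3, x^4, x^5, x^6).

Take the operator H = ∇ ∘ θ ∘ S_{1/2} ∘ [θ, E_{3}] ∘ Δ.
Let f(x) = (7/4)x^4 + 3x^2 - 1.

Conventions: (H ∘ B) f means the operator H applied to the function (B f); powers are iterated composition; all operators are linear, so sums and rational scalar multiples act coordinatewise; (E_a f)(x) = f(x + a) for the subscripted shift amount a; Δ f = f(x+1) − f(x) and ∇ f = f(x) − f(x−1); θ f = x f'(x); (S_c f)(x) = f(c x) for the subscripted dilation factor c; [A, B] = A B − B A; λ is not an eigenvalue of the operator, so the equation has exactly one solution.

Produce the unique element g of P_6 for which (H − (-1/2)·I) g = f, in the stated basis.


the image equals g(x) = (7/2)x^4 + 6x^2 + 252x + 754

write g with unknown coordinates in the stated basis and equate coefficients in (H − (-1/2)·I) g = f
solving from the highest basis element down gives g = (7/2)x^4 + 6x^2 + 252x + 754
check: H g = -126x - 378
so H g − (-1/2)·g = (7/4)x^4 + 3x^2 - 1 = f ✓


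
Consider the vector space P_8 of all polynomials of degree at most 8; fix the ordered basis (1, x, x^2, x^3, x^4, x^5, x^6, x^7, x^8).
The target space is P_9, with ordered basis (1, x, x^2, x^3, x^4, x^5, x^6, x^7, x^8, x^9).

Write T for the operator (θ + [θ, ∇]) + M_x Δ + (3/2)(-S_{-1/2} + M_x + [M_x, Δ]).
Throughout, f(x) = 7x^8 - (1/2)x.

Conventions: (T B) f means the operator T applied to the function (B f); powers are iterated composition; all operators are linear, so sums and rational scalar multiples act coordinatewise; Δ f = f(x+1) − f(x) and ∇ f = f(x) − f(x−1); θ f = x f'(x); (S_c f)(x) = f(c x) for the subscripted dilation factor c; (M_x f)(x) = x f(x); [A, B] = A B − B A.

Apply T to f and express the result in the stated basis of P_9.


the result is g(x) = (21/2)x^9 + (51947/512)x^8 + 56x^7 + 490x^6 - 1274x^5 + 1617x^4 - 2352x^3 + (3749/4)x^2 - (3757/8)x + 187/4

θ f = 56x^8 - (1/2)x
∇ f = 56x^7 - 196x^6 + 392x^5 - 490x^4 + 392x^3 - 196x^2 + 56x - 15/2
θ ∇ f = 392x^7 - 1176x^6 + 1960x^5 - 1960x^4 + 1176x^3 - 392x^2 + 56x
θ f = 56x^8 - (1/2)x
∇ θ f = 448x^7 - 1568x^6 + 3136x^5 - 3920x^4 + 3136x^3 - 1568x^2 + 448x - 113/2
[θ, ∇] f = -56x^7 + 392x^6 - 1176x^5 + 1960x^4 - 1960x^3 + 1176x^2 - 392x + 113/2
(θ + [θ, ∇]) f = 56x^8 - 56x^7 + 392x^6 - 1176x^5 + 1960x^4 - 1960x^3 + 1176x^2 - (785/2)x + 113/2
Δ f = 56x^7 + 196x^6 + 392x^5 + 490x^4 + 392x^3 + 196x^2 + 56x + 13/2
M_x Δ f = 56x^8 + 196x^7 + 392x^6 + 490x^5 + 392x^4 + 196x^3 + 56x^2 + (13/2)x
S_{-1/2} f = (7/256)x^8 + (1/4)x
(-S_{-1/2}) f = -(7/256)x^8 - (1/4)x
M_x f = 7x^9 - (1/2)x^2
Δ f = 56x^7 + 196x^6 + 392x^5 + 490x^4 + 392x^3 + 196x^2 + 56x + 13/2
M_x Δ f = 56x^8 + 196x^7 + 392x^6 + 490x^5 + 392x^4 + 196x^3 + 56x^2 + (13/2)x
M_x f = 7x^9 - (1/2)x^2
Δ M_x f = 63x^8 + 252x^7 + 588x^6 + 882x^5 + 882x^4 + 588x^3 + 252x^2 + 62x + 13/2
[M_x, Δ] f = -7x^8 - 56x^7 - 196x^6 - 392x^5 - 490x^4 - 392x^3 - 196x^2 - (111/2)x - 13/2
(-S_{-1/2} + M_x + [M_x, Δ]) f = 7x^9 - (1799/256)x^8 - 56x^7 - 196x^6 - 392x^5 - 490x^4 - 392x^3 - (393/2)x^2 - (223/4)x - 13/2
((3/2)(-S_{-1/2} + M_x + [M_x, Δ])) f = (21/2)x^9 - (5397/512)x^8 - 84x^7 - 294x^6 - 588x^5 - 735x^4 - 588x^3 - (1179/4)x^2 - (669/8)x - 39/4
((θ + [θ, ∇]) + M_x Δ + (3/2)(-S_{-1/2} + M_x + [M_x, Δ])) f = (21/2)x^9 + (51947/512)x^8 + 56x^7 + 490x^6 - 1274x^5 + 1617x^4 - 2352x^3 + (3749/4)x^2 - (3757/8)x + 187/4


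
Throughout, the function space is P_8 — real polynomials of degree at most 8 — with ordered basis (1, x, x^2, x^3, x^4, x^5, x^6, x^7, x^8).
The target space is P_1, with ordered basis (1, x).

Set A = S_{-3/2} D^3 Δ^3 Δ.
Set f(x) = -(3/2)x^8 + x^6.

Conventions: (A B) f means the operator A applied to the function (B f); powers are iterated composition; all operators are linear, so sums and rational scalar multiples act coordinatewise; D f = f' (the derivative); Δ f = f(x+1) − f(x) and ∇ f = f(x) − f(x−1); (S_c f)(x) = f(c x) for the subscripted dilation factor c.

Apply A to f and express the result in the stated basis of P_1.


Δ f = -12x^7 - 42x^6 - 78x^5 - 90x^4 - 64x^3 - 27x^2 - 6x - 1/2
Δ Δ f = -84x^6 - 504x^5 - 1440x^4 - 2400x^3 - 2394x^2 - 1332x - 319
Δ Δ Δ f = -504x^5 - 3780x^4 - 12480x^3 - 22140x^2 - 20772x - 8154
Δ Δ Δ Δ f = -2520x^4 - 20160x^3 - 65160x^2 - 99360x - 59676
D Δ^3 Δ f = -10080x^3 - 60480x^2 - 130320x - 99360
D D Δ^3 Δ f = -30240x^2 - 120960x - 130320
D D D Δ^3 Δ f = -60480x - 120960
S_{-3/2} D^3 Δ^3 Δ f = 90720x - 120960

the result is g(x) = 90720x - 120960


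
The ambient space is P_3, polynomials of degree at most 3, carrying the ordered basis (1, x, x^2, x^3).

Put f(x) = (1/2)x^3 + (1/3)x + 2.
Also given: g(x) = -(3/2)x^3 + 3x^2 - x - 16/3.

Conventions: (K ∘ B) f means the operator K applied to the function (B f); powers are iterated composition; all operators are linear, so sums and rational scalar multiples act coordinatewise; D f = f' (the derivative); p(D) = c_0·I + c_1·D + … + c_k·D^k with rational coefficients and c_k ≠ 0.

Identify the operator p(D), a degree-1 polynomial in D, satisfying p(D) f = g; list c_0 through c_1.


D^0 f = (1/2)x^3 + (1/3)x + 2
D^1 f = (3/2)x^2 + 1/3
matching coefficients of g against c_0 f + c_1 Df + … from the top degree down determines the c_i
solution: c_0 = -3, c_1 = 2

p(D) = -3·I + 2·D, i.e. c_0 = -3, c_1 = 2


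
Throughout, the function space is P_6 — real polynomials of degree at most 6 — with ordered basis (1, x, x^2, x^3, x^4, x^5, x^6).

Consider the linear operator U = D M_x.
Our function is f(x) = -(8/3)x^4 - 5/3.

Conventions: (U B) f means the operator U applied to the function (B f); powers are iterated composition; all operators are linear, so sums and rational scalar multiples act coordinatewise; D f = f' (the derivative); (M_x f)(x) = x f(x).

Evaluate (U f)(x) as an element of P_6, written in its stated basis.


M_x f = -(8/3)x^5 - (5/3)x
D M_x f = -(40/3)x^4 - 5/3

g(x) = -(40/3)x^4 - 5/3


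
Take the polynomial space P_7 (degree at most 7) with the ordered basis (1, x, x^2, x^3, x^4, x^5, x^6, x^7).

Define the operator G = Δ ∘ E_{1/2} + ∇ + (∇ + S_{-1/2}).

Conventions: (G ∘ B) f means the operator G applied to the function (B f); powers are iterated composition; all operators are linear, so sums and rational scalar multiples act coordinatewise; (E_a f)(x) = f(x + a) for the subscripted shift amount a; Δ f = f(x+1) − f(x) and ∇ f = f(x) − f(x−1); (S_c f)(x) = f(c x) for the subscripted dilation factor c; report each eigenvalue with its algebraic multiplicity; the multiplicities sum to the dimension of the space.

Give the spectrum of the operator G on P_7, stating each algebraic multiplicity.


image of 1: 1
image of x: -(1/2)x + 3
image of x^2: (1/4)x^2 + 6x
image of x^3: -(1/8)x^3 + 9x^2 + 21/4
image of x^4: (1/16)x^4 + 12x^3 + 21x + 3
image of x^5: -(1/32)x^5 + 15x^4 + (105/2)x^2 + 15x + 153/16
image of x^6: (1/64)x^6 + 18x^5 + 105x^3 + 45x^2 + (459/8)x + 75/8
image of x^7: -(1/128)x^7 + 21x^6 + (735/4)x^4 + 105x^3 + (3213/16)x^2 + (525/8)x + 1221/64
the matrix is upper triangular; its diagonal is (1, -1/2, 1/4, -1/8, 1/16, -1/32, 1/64, -1/128)
for a triangular matrix the eigenvalues are the diagonal entries, with algebraic multiplicity their repetition count

λ = -1/2 (multiplicity 1), λ = -1/8 (multiplicity 1), λ = -1/32 (multiplicity 1), λ = -1/128 (multiplicity 1), λ = 1/64 (multiplicity 1), λ = 1/16 (multiplicity 1), λ = 1/4 (multiplicity 1), λ = 1 (multiplicity 1)


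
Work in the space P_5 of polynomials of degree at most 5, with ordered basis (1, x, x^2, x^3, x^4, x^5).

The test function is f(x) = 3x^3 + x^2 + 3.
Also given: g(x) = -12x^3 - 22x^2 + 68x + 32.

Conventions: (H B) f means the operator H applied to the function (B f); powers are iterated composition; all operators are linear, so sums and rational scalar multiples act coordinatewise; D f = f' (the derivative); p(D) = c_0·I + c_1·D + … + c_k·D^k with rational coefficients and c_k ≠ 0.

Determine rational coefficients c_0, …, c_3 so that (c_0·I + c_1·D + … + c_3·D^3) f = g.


p(D) = -4·I − 2·D + 4·D^2 + 2·D^3, i.e. c_0 = -4, c_1 = -2, c_2 = 4, c_3 = 2

D^0 f = 3x^3 + x^2 + 3
D^1 f = 9x^2 + 2x
D^2 f = 18x + 2
D^3 f = 18
matching coefficients of g against c_0 f + c_1 Df + … from the top degree down determines the c_i
solution: c_0 = -4, c_1 = -2, c_2 = 4, c_3 = 2


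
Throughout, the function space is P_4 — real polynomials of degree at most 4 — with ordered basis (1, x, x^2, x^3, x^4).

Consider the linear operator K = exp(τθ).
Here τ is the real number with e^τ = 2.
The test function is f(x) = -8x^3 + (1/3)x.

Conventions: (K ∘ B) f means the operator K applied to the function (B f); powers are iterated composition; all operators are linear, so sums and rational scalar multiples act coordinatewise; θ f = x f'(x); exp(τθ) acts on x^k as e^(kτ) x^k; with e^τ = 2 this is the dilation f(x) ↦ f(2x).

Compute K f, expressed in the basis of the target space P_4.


exp(τθ) x^k = e^(kτ) x^k; with e^τ = 2 this sends x^k to 2^k x^k
x ↦ 2 x
x^3 ↦ 8 x^3
applying this coordinatewise to f: exp(τθ) f = -64x^3 + (2/3)x

the image equals g(x) = -64x^3 + (2/3)x


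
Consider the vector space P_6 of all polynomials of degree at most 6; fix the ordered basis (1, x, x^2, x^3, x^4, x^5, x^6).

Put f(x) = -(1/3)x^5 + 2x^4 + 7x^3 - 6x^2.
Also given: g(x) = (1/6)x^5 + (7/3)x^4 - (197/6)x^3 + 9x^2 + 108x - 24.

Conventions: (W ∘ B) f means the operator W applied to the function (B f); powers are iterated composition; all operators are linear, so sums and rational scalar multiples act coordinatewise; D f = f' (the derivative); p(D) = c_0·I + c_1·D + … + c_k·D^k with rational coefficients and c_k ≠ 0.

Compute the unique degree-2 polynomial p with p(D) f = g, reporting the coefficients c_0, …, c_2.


D^0 f = -(1/3)x^5 + 2x^4 + 7x^3 - 6x^2
D^1 f = -(5/3)x^4 + 8x^3 + 21x^2 - 12x
D^2 f = -(20/3)x^3 + 24x^2 + 42x - 12
matching coefficients of g against c_0 f + c_1 Df + … from the top degree down determines the c_i
solution: c_0 = -1/2, c_1 = -2, c_2 = 2

p(D) = -(1/2)·I − 2·D + 2·D^2, i.e. c_0 = -1/2, c_1 = -2, c_2 = 2
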